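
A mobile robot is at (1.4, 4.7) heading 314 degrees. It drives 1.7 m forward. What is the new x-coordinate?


x_new = x0 + d*cos(theta)
= 1.4 + 1.7*cos(314)
= 1.4 + 1.1809
= 2.5809


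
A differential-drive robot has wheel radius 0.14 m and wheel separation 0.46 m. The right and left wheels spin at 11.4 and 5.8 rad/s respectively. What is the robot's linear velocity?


vR = r*wR = 0.14*11.4 = 1.596 m/s
vL = r*wL = 0.14*5.8 = 0.812 m/s
v = (vR+vL)/2 = 1.204 m/s
omega = (vR-vL)/L = 1.7043 rad/s
linear velocity = 1.204 m/s


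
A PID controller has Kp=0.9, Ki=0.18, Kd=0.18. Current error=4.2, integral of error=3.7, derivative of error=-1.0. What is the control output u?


u = Kp*e + Ki*int(e) + Kd*de/dt
= 0.9*4.2 + 0.18*3.7 + 0.18*(-1.0)
= 3.78 + 0.666 + -0.18
= 4.266


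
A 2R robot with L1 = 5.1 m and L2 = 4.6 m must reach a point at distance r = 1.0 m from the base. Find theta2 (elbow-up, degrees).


cos(theta2) = (r^2 - L1^2 - L2^2) / (2*L1*L2)
cos(theta2) = (1.0 - 26.01 - 21.16) / 46.92
cos(theta2) = -0.984015
theta2 = 169.7418 degrees


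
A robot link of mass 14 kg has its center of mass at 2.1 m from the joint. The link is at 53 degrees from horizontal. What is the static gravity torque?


tau = m*g*L*cos(angle)
= 14 * 9.81 * 2.1 * cos(53 deg)
= 14 * 9.81 * 2.1 * 0.6018
= 173.5719 Nm


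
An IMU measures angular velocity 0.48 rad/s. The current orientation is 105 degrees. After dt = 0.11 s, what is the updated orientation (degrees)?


delta_theta = w * dt = 0.48 * 0.11 = 0.0528 rad
= 3.0252 deg
theta_new = 105 + 3.0252 = 108.0252 deg


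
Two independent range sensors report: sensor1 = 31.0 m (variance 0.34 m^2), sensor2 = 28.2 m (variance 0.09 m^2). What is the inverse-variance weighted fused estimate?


w1 = (1/var1) / (1/var1 + 1/var2)
   = 2.9412 / (2.9412 + 11.1111) = 0.2093
w2 = 1 - w1 = 0.7907
fused = w1*s1 + w2*s2 = 6.4884 + 22.2977
= 28.786 m


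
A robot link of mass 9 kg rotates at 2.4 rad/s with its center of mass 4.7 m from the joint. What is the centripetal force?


F = m * omega^2 * r
= 9 * 2.4^2 * 4.7
= 9 * 5.76 * 4.7
= 243.648 N


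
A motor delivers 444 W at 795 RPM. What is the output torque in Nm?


omega = 795 * 2*pi/60 = 83.2522 rad/s
tau = P / omega = 444 / 83.2522
= 5.3332 Nm


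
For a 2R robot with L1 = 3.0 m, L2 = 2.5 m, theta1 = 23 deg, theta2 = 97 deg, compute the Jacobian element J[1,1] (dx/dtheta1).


J[1,1] = -L1*sin(t1) - L2*sin(t1+t2)
= -3.0*sin(23) - 2.5*sin(120)
= -3.3373


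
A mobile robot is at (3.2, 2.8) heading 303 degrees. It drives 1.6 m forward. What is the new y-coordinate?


y_new = y0 + d*sin(theta)
= 2.8 + 1.6*sin(303)
= 2.8 + -1.3419
= 1.4581


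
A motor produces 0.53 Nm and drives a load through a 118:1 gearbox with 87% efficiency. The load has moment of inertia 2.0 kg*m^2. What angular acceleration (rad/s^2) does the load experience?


tau_out = tau_motor * N * eta
= 0.53 * 118 * 0.87 = 54.4098 Nm
alpha = tau_out / I = 54.4098 / 2.0
= 27.2049 rad/s^2


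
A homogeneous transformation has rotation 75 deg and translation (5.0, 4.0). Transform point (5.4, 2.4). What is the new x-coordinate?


x' = cos(theta)*px - sin(theta)*py + tx
= 0.2588*5.4 - 0.9659*2.4 + 5.0
= 4.0794


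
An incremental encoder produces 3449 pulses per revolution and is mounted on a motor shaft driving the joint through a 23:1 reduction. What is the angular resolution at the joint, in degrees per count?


counts per rev = 3449
effective counts at joint = 3449 * 23 = 79327
resolution = 360 / 79327
= 0.0045 deg/count


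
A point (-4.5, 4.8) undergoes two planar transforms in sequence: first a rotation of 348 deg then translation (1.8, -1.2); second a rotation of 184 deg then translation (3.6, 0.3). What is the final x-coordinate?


After transform 1:
x1 = cos(348)*-4.5 - sin(348)*4.8 + 1.8 = -1.6037
y1 = sin(348)*-4.5 + cos(348)*4.8 + -1.2 = 4.4307
After transform 2:
x2 = cos(184)*-1.6037 - sin(184)*4.4307 + 3.6
= 5.5089


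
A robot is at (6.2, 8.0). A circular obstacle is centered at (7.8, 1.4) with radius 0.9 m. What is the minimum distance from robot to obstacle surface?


center_dist = sqrt((6.2-7.8)^2 + (8.0-1.4)^2)
= sqrt(2.56 + 43.56)
= 6.7912
min_dist = center_dist - radius = 6.7912 - 0.9 = 5.8912 m


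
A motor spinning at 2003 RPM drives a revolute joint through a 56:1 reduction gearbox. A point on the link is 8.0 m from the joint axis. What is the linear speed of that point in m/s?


omega_motor = 2003 * 2*pi/60 = 209.7537 rad/s
omega_joint = omega_motor / 56 = 3.7456 rad/s
v = omega_joint * r = 3.7456 * 8.0
= 29.9648 m/s


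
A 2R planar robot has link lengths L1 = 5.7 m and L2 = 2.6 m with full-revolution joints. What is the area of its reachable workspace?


r_max = L1 + L2 = 8.3 m
r_min = |L1 - L2| = 3.1 m
Area = pi*(r_max^2 - r_min^2)
= pi*(68.89 - 9.61)
= pi * 59.28
= 186.2336 m^2


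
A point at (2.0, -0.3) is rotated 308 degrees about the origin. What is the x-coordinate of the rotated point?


x' = x*cos(theta) - y*sin(theta)
cos(308 deg) = 0.6157, sin(308 deg) = -0.788
x' = 2.0 * 0.6157 - -0.3 * -0.788
= 1.2313 - 0.2364
= 0.9949


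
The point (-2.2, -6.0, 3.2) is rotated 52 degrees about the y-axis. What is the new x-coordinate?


Rotation about y-axis: x' = x*cos(theta) + z*sin(theta)
= -2.2 * 0.6157 + 3.2 * 0.788
= 1.1672


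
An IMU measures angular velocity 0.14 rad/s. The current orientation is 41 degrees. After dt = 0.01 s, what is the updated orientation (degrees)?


delta_theta = w * dt = 0.14 * 0.01 = 0.0014 rad
= 0.0802 deg
theta_new = 41 + 0.0802 = 41.0802 deg


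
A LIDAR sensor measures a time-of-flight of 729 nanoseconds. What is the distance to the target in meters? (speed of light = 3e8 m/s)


tof = 729 ns = 7.29e-07 s
dist = c * tof / 2
= 3e8 * 7.29e-07 / 2
= 109.35 m


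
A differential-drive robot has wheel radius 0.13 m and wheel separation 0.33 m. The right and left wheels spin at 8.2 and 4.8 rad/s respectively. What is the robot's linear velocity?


vR = r*wR = 0.13*8.2 = 1.066 m/s
vL = r*wL = 0.13*4.8 = 0.624 m/s
v = (vR+vL)/2 = 0.845 m/s
omega = (vR-vL)/L = 1.3394 rad/s
linear velocity = 0.845 m/s


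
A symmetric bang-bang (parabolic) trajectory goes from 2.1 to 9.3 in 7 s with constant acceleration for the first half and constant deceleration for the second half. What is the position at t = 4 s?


Symmetric rest-to-rest: each phase covers (pf-p0)/2 in time T/2. 0.5*a*(T/2)^2 = (pf-p0)/2 => a = 4*(pf-p0)/T^2
a = 4*(9.3-2.1)/7^2 = 0.5878
t = 4 is in the deceleration phase (t > T/2).
p = pf - 0.5*a*(T-t)^2 = 9.3 - 0.5*0.5878*3^2
= 6.6551


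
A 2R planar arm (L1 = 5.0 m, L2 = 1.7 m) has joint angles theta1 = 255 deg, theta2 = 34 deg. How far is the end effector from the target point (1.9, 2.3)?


End effector via forward kinematics:
x = L1*cos(t1) + L2*cos(t1+t2) = -0.7406
y = L1*sin(t1) + L2*sin(t1+t2) = -6.437
Distance to target:
d = sqrt((1.9 - -0.7406)^2 + (2.3 - -6.437)^2)
= sqrt(6.9729 + 76.3354)
= 9.1273 m


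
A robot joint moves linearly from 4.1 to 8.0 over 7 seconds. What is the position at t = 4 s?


s = t/T = 4/7 = 0.5714
p(t) = p0 + (pf-p0)*s
= 4.1 + (8.0 - 4.1) * 0.5714
= 6.3286


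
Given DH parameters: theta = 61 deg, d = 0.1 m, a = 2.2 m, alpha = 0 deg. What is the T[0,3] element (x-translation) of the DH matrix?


T[0,3] = a * cos(theta)
= 2.2 * cos(61 deg)
= 2.2 * 0.4848
= 1.0666


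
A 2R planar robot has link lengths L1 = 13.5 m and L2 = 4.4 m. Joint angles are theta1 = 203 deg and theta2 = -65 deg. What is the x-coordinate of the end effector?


Convert angles to radians: theta1 = 3.543, theta2 = -1.1345
x = L1*cos(theta1) + L2*cos(theta1+theta2)
x = -12.4268 + -3.2698
x = -15.6967


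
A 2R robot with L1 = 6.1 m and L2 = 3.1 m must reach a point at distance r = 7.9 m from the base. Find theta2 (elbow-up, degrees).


cos(theta2) = (r^2 - L1^2 - L2^2) / (2*L1*L2)
cos(theta2) = (62.41 - 37.21 - 9.61) / 37.82
cos(theta2) = 0.412216
theta2 = 65.6559 degrees


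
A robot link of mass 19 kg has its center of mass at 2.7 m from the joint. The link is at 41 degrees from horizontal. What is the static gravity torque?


tau = m*g*L*cos(angle)
= 19 * 9.81 * 2.7 * cos(41 deg)
= 19 * 9.81 * 2.7 * 0.7547
= 379.8099 Nm


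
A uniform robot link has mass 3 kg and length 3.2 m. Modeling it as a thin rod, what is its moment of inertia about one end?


I = (1/3) * m * L^2
= (1/3) * 3 * 3.2^2
= 0.333333 * 3 * 10.24
= 10.24 kg*m^2


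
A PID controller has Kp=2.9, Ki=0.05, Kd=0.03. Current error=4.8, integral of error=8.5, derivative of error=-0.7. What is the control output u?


u = Kp*e + Ki*int(e) + Kd*de/dt
= 2.9*4.8 + 0.05*8.5 + 0.03*(-0.7)
= 13.92 + 0.425 + -0.021
= 14.324


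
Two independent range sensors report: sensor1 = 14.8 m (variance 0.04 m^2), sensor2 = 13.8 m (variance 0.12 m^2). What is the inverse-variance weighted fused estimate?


w1 = (1/var1) / (1/var1 + 1/var2)
   = 25.0 / (25.0 + 8.3333) = 0.75
w2 = 1 - w1 = 0.25
fused = w1*s1 + w2*s2 = 11.1 + 3.45
= 14.55 m


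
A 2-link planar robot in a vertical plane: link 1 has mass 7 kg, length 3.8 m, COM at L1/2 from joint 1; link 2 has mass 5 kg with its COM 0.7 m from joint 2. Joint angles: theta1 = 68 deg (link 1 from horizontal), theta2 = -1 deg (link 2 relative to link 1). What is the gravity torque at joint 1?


Horizontal distance from joint 1 to link-1 COM:
  x_c1 = (L1/2)*cos(t1) = 1.9 * 0.3746 = 0.7118 m
Horizontal distance from joint 1 to link-2 COM:
  x_c2 = L1*cos(t1) + Lc2*cos(t1+t2)
       = 3.8*0.3746 + 0.7*0.3907 = 1.697 m
tau1 = m1*g*x_c1 + m2*g*x_c2
     = 7*9.81*0.7118 + 5*9.81*1.697
     = 48.876 + 83.2387
     = 132.1147 Nm


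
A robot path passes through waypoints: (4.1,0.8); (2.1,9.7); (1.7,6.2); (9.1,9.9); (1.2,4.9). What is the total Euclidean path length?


Segment lengths:
  seg1 = sqrt((-2.0)^2 + (8.9)^2) = 9.122
  seg2 = sqrt((-0.4)^2 + (-3.5)^2) = 3.5228
  seg3 = sqrt((7.4)^2 + (3.7)^2) = 8.2735
  seg4 = sqrt((-7.9)^2 + (-5.0)^2) = 9.3493
Total = 30.2675


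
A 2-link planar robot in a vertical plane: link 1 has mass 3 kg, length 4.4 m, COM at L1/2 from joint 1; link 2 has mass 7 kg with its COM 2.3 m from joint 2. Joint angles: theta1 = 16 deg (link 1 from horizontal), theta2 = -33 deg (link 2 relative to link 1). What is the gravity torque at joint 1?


Horizontal distance from joint 1 to link-1 COM:
  x_c1 = (L1/2)*cos(t1) = 2.2 * 0.9613 = 2.1148 m
Horizontal distance from joint 1 to link-2 COM:
  x_c2 = L1*cos(t1) + Lc2*cos(t1+t2)
       = 4.4*0.9613 + 2.3*0.9563 = 6.4291 m
tau1 = m1*g*x_c1 + m2*g*x_c2
     = 3*9.81*2.1148 + 7*9.81*6.4291
     = 62.2378 + 441.483
     = 503.7209 Nm


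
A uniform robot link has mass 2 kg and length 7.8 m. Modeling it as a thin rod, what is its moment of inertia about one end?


I = (1/3) * m * L^2
= (1/3) * 2 * 7.8^2
= 0.333333 * 2 * 60.84
= 40.56 kg*m^2


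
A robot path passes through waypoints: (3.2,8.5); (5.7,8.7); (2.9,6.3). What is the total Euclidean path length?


Segment lengths:
  seg1 = sqrt((2.5)^2 + (0.2)^2) = 2.508
  seg2 = sqrt((-2.8)^2 + (-2.4)^2) = 3.6878
Total = 6.1958


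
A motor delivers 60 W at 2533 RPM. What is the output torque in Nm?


omega = 2533 * 2*pi/60 = 265.2551 rad/s
tau = P / omega = 60 / 265.2551
= 0.2262 Nm


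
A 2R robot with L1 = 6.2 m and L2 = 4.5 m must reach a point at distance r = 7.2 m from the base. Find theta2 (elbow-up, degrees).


cos(theta2) = (r^2 - L1^2 - L2^2) / (2*L1*L2)
cos(theta2) = (51.84 - 38.44 - 20.25) / 55.8
cos(theta2) = -0.12276
theta2 = 97.0514 degrees


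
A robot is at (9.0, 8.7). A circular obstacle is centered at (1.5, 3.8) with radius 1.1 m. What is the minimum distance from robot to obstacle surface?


center_dist = sqrt((9.0-1.5)^2 + (8.7-3.8)^2)
= sqrt(56.25 + 24.01)
= 8.9588
min_dist = center_dist - radius = 8.9588 - 1.1 = 7.8588 m


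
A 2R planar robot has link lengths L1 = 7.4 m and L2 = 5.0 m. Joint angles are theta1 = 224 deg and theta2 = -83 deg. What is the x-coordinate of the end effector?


Convert angles to radians: theta1 = 3.9095, theta2 = -1.4486
x = L1*cos(theta1) + L2*cos(theta1+theta2)
x = -5.3231 + -3.8857
x = -9.2088


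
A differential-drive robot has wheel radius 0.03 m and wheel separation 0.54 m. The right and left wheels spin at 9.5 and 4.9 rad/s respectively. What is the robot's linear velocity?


vR = r*wR = 0.03*9.5 = 0.285 m/s
vL = r*wL = 0.03*4.9 = 0.147 m/s
v = (vR+vL)/2 = 0.216 m/s
omega = (vR-vL)/L = 0.2556 rad/s
linear velocity = 0.216 m/s


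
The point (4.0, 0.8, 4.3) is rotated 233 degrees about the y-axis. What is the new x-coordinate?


Rotation about y-axis: x' = x*cos(theta) + z*sin(theta)
= 4.0 * -0.6018 + 4.3 * -0.7986
= -5.8414


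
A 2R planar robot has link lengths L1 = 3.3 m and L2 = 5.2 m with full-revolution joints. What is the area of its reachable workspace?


r_max = L1 + L2 = 8.5 m
r_min = |L1 - L2| = 1.9 m
Area = pi*(r_max^2 - r_min^2)
= pi*(72.25 - 3.61)
= pi * 68.64
= 215.6389 m^2


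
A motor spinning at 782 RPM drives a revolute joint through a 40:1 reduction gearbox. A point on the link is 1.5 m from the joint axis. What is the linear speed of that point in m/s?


omega_motor = 782 * 2*pi/60 = 81.8908 rad/s
omega_joint = omega_motor / 40 = 2.0473 rad/s
v = omega_joint * r = 2.0473 * 1.5
= 3.0709 m/s


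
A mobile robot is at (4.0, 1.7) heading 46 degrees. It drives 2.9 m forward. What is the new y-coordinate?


y_new = y0 + d*sin(theta)
= 1.7 + 2.9*sin(46)
= 1.7 + 2.0861
= 3.7861


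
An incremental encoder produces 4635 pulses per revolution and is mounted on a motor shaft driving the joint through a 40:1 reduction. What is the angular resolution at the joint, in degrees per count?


counts per rev = 4635
effective counts at joint = 4635 * 40 = 185400
resolution = 360 / 185400
= 0.0019 deg/count


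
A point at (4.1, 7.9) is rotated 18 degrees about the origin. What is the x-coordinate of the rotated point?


x' = x*cos(theta) - y*sin(theta)
cos(18 deg) = 0.9511, sin(18 deg) = 0.309
x' = 4.1 * 0.9511 - 7.9 * 0.309
= 3.8993 - 2.4412
= 1.4581


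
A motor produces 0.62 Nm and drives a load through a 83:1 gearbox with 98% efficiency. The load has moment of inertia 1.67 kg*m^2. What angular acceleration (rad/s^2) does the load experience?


tau_out = tau_motor * N * eta
= 0.62 * 83 * 0.98 = 50.4308 Nm
alpha = tau_out / I = 50.4308 / 1.67
= 30.1981 rad/s^2


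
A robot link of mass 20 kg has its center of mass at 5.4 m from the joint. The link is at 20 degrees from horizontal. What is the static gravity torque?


tau = m*g*L*cos(angle)
= 20 * 9.81 * 5.4 * cos(20 deg)
= 20 * 9.81 * 5.4 * 0.9397
= 995.5855 Nm


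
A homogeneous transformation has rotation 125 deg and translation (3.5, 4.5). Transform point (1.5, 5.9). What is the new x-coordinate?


x' = cos(theta)*px - sin(theta)*py + tx
= -0.5736*1.5 - 0.8192*5.9 + 3.5
= -2.1934


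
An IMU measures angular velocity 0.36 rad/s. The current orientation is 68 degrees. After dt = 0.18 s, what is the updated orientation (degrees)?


delta_theta = w * dt = 0.36 * 0.18 = 0.0648 rad
= 3.7128 deg
theta_new = 68 + 3.7128 = 71.7128 deg


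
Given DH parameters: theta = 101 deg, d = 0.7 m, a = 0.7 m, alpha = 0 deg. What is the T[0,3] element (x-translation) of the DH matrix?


T[0,3] = a * cos(theta)
= 0.7 * cos(101 deg)
= 0.7 * -0.1908
= -0.1336


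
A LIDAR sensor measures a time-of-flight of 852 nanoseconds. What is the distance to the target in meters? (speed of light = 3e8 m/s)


tof = 852 ns = 8.52e-07 s
dist = c * tof / 2
= 3e8 * 8.52e-07 / 2
= 127.8 m


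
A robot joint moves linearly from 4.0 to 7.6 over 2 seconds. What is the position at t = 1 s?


s = t/T = 1/2 = 0.5
p(t) = p0 + (pf-p0)*s
= 4.0 + (7.6 - 4.0) * 0.5
= 5.8


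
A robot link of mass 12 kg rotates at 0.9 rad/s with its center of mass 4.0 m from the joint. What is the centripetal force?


F = m * omega^2 * r
= 12 * 0.9^2 * 4.0
= 12 * 0.81 * 4.0
= 38.88 N


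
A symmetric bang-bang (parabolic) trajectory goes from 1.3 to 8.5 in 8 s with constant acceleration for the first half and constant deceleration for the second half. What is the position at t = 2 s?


Symmetric rest-to-rest: each phase covers (pf-p0)/2 in time T/2. 0.5*a*(T/2)^2 = (pf-p0)/2 => a = 4*(pf-p0)/T^2
a = 4*(8.5-1.3)/8^2 = 0.45
t = 2 is in the acceleration phase (t <= T/2).
p = p0 + 0.5*a*t^2 = 1.3 + 0.5*0.45*2^2
= 2.2


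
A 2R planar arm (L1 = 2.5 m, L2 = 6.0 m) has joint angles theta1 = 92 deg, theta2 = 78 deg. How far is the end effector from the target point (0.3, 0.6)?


End effector via forward kinematics:
x = L1*cos(t1) + L2*cos(t1+t2) = -5.9961
y = L1*sin(t1) + L2*sin(t1+t2) = 3.5404
Distance to target:
d = sqrt((0.3 - -5.9961)^2 + (0.6 - 3.5404)^2)
= sqrt(39.6408 + 8.6458)
= 6.9489 m


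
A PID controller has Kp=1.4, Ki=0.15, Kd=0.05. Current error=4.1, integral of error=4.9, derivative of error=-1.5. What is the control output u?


u = Kp*e + Ki*int(e) + Kd*de/dt
= 1.4*4.1 + 0.15*4.9 + 0.05*(-1.5)
= 5.74 + 0.735 + -0.075
= 6.4


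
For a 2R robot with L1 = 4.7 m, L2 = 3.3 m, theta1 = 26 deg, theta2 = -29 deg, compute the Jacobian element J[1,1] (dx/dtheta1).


J[1,1] = -L1*sin(t1) - L2*sin(t1+t2)
= -4.7*sin(26) - 3.3*sin(-3)
= -1.8876


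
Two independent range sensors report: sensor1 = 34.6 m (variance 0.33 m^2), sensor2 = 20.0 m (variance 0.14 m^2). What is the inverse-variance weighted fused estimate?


w1 = (1/var1) / (1/var1 + 1/var2)
   = 3.0303 / (3.0303 + 7.1429) = 0.2979
w2 = 1 - w1 = 0.7021
fused = w1*s1 + w2*s2 = 10.3064 + 14.0426
= 24.3489 m


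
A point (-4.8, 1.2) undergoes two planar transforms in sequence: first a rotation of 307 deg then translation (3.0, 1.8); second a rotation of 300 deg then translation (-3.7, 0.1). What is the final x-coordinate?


After transform 1:
x1 = cos(307)*-4.8 - sin(307)*1.2 + 3.0 = 1.0697
y1 = sin(307)*-4.8 + cos(307)*1.2 + 1.8 = 6.3556
After transform 2:
x2 = cos(300)*1.0697 - sin(300)*6.3556 + -3.7
= 2.339


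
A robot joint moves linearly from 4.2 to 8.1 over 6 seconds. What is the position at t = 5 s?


s = t/T = 5/6 = 0.8333
p(t) = p0 + (pf-p0)*s
= 4.2 + (8.1 - 4.2) * 0.8333
= 7.45


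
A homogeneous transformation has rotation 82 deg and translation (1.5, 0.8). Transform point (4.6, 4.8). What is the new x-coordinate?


x' = cos(theta)*px - sin(theta)*py + tx
= 0.1392*4.6 - 0.9903*4.8 + 1.5
= -2.6131


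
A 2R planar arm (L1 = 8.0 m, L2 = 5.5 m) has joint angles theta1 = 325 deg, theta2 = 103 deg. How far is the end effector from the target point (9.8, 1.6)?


End effector via forward kinematics:
x = L1*cos(t1) + L2*cos(t1+t2) = 8.6136
y = L1*sin(t1) + L2*sin(t1+t2) = 0.5109
Distance to target:
d = sqrt((9.8 - 8.6136)^2 + (1.6 - 0.5109)^2)
= sqrt(1.4077 + 1.1861)
= 1.6105 m


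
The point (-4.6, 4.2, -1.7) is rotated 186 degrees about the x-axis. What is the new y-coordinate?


Rotation about x-axis: y' = y*cos(theta) - z*sin(theta)
= 4.2 * -0.9945 - -1.7 * -0.1045
= -4.3547


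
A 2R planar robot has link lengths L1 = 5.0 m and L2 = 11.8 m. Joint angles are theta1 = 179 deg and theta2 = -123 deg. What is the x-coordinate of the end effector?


Convert angles to radians: theta1 = 3.1241, theta2 = -2.1468
x = L1*cos(theta1) + L2*cos(theta1+theta2)
x = -4.9992 + 6.5985
x = 1.5992


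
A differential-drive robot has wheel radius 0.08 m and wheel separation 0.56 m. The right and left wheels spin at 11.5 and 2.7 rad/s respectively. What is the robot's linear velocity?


vR = r*wR = 0.08*11.5 = 0.92 m/s
vL = r*wL = 0.08*2.7 = 0.216 m/s
v = (vR+vL)/2 = 0.568 m/s
omega = (vR-vL)/L = 1.2571 rad/s
linear velocity = 0.568 m/s


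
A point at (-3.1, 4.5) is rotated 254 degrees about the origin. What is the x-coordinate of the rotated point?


x' = x*cos(theta) - y*sin(theta)
cos(254 deg) = -0.2756, sin(254 deg) = -0.9613
x' = -3.1 * -0.2756 - 4.5 * -0.9613
= 0.8545 - -4.3257
= 5.1802


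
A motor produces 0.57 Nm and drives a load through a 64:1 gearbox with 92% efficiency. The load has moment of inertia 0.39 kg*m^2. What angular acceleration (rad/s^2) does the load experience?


tau_out = tau_motor * N * eta
= 0.57 * 64 * 0.92 = 33.5616 Nm
alpha = tau_out / I = 33.5616 / 0.39
= 86.0554 rad/s^2


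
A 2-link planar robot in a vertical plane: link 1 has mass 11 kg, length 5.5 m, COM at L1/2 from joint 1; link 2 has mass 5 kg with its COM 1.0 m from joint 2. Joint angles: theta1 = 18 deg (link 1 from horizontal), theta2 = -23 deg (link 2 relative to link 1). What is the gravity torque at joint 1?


Horizontal distance from joint 1 to link-1 COM:
  x_c1 = (L1/2)*cos(t1) = 2.75 * 0.9511 = 2.6154 m
Horizontal distance from joint 1 to link-2 COM:
  x_c2 = L1*cos(t1) + Lc2*cos(t1+t2)
       = 5.5*0.9511 + 1.0*0.9962 = 6.227 m
tau1 = m1*g*x_c1 + m2*g*x_c2
     = 11*9.81*2.6154 + 5*9.81*6.227
     = 282.2284 + 305.4346
     = 587.663 Nm


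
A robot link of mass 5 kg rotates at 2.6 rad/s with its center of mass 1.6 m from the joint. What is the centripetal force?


F = m * omega^2 * r
= 5 * 2.6^2 * 1.6
= 5 * 6.76 * 1.6
= 54.08 N


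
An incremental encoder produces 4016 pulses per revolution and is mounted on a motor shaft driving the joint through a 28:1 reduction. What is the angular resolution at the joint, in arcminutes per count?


counts per rev = 4016
effective counts at joint = 4016 * 28 = 112448
resolution = 360*60 / 112448
= 0.1921 arcmin/count


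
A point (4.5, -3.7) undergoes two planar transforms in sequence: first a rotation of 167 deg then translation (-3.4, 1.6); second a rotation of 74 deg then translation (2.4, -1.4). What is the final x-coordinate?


After transform 1:
x1 = cos(167)*4.5 - sin(167)*-3.7 + -3.4 = -6.9523
y1 = sin(167)*4.5 + cos(167)*-3.7 + 1.6 = 6.2174
After transform 2:
x2 = cos(74)*-6.9523 - sin(74)*6.2174 + 2.4
= -5.4929


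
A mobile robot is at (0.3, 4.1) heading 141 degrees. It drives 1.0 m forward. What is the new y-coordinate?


y_new = y0 + d*sin(theta)
= 4.1 + 1.0*sin(141)
= 4.1 + 0.6293
= 4.7293


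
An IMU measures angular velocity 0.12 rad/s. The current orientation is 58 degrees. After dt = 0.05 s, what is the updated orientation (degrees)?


delta_theta = w * dt = 0.12 * 0.05 = 0.006 rad
= 0.3438 deg
theta_new = 58 + 0.3438 = 58.3438 deg


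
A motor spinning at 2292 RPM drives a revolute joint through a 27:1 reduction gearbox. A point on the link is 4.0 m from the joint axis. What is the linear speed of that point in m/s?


omega_motor = 2292 * 2*pi/60 = 240.0177 rad/s
omega_joint = omega_motor / 27 = 8.8895 rad/s
v = omega_joint * r = 8.8895 * 4.0
= 35.5582 m/s


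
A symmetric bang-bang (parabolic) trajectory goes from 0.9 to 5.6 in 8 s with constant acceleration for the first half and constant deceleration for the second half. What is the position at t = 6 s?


Symmetric rest-to-rest: each phase covers (pf-p0)/2 in time T/2. 0.5*a*(T/2)^2 = (pf-p0)/2 => a = 4*(pf-p0)/T^2
a = 4*(5.6-0.9)/8^2 = 0.2937
t = 6 is in the deceleration phase (t > T/2).
p = pf - 0.5*a*(T-t)^2 = 5.6 - 0.5*0.2937*2^2
= 5.0125


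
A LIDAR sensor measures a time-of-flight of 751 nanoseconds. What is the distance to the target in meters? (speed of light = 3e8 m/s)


tof = 751 ns = 7.51e-07 s
dist = c * tof / 2
= 3e8 * 7.51e-07 / 2
= 112.65 m


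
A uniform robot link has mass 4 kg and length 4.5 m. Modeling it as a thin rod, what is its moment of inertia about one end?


I = (1/3) * m * L^2
= (1/3) * 4 * 4.5^2
= 0.333333 * 4 * 20.25
= 27.0 kg*m^2


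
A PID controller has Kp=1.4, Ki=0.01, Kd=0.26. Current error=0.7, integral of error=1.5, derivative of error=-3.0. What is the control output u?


u = Kp*e + Ki*int(e) + Kd*de/dt
= 1.4*0.7 + 0.01*1.5 + 0.26*(-3.0)
= 0.98 + 0.015 + -0.78
= 0.215


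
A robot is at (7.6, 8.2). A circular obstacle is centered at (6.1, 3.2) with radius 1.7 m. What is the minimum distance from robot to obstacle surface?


center_dist = sqrt((7.6-6.1)^2 + (8.2-3.2)^2)
= sqrt(2.25 + 25.0)
= 5.2202
min_dist = center_dist - radius = 5.2202 - 1.7 = 3.5202 m


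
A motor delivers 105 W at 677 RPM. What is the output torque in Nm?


omega = 677 * 2*pi/60 = 70.8953 rad/s
tau = P / omega = 105 / 70.8953
= 1.4811 Nm


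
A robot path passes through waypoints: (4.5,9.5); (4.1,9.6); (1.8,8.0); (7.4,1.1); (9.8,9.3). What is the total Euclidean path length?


Segment lengths:
  seg1 = sqrt((-0.4)^2 + (0.1)^2) = 0.4123
  seg2 = sqrt((-2.3)^2 + (-1.6)^2) = 2.8018
  seg3 = sqrt((5.6)^2 + (-6.9)^2) = 8.8865
  seg4 = sqrt((2.4)^2 + (8.2)^2) = 8.544
Total = 20.6446


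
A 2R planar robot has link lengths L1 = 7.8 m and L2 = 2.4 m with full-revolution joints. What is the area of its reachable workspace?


r_max = L1 + L2 = 10.2 m
r_min = |L1 - L2| = 5.4 m
Area = pi*(r_max^2 - r_min^2)
= pi*(104.04 - 29.16)
= pi * 74.88
= 235.2425 m^2


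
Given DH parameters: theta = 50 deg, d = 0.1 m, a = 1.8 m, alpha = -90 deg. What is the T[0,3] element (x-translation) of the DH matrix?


T[0,3] = a * cos(theta)
= 1.8 * cos(50 deg)
= 1.8 * 0.6428
= 1.157


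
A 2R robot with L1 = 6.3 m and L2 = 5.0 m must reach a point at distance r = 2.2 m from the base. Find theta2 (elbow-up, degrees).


cos(theta2) = (r^2 - L1^2 - L2^2) / (2*L1*L2)
cos(theta2) = (4.84 - 39.69 - 25.0) / 63.0
cos(theta2) = -0.95
theta2 = 161.8051 degrees


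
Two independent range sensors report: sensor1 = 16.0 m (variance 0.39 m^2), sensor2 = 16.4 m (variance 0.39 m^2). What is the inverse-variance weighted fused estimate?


w1 = (1/var1) / (1/var1 + 1/var2)
   = 2.5641 / (2.5641 + 2.5641) = 0.5
w2 = 1 - w1 = 0.5
fused = w1*s1 + w2*s2 = 8.0 + 8.2
= 16.2 m


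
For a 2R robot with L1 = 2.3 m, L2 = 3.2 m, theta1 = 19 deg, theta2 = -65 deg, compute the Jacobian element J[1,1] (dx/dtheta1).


J[1,1] = -L1*sin(t1) - L2*sin(t1+t2)
= -2.3*sin(19) - 3.2*sin(-46)
= 1.5531


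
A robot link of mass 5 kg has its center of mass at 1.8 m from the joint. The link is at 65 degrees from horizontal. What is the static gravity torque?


tau = m*g*L*cos(angle)
= 5 * 9.81 * 1.8 * cos(65 deg)
= 5 * 9.81 * 1.8 * 0.4226
= 37.313 Nm


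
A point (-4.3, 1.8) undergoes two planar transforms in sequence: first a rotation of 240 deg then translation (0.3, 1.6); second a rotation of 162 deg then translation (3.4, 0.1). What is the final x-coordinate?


After transform 1:
x1 = cos(240)*-4.3 - sin(240)*1.8 + 0.3 = 4.0088
y1 = sin(240)*-4.3 + cos(240)*1.8 + 1.6 = 4.4239
After transform 2:
x2 = cos(162)*4.0088 - sin(162)*4.4239 + 3.4
= -1.7797


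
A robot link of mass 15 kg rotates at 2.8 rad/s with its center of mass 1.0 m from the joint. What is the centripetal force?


F = m * omega^2 * r
= 15 * 2.8^2 * 1.0
= 15 * 7.84 * 1.0
= 117.6 N


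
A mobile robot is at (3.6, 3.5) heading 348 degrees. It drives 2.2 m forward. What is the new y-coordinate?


y_new = y0 + d*sin(theta)
= 3.5 + 2.2*sin(348)
= 3.5 + -0.4574
= 3.0426


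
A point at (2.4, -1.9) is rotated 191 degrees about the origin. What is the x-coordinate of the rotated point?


x' = x*cos(theta) - y*sin(theta)
cos(191 deg) = -0.9816, sin(191 deg) = -0.1908
x' = 2.4 * -0.9816 - -1.9 * -0.1908
= -2.3559 - 0.3625
= -2.7184


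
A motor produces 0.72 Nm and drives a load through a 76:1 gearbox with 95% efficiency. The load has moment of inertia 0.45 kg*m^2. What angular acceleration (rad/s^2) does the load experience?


tau_out = tau_motor * N * eta
= 0.72 * 76 * 0.95 = 51.984 Nm
alpha = tau_out / I = 51.984 / 0.45
= 115.52 rad/s^2


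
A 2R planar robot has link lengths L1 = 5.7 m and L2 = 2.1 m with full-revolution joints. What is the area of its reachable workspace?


r_max = L1 + L2 = 7.8 m
r_min = |L1 - L2| = 3.6 m
Area = pi*(r_max^2 - r_min^2)
= pi*(60.84 - 12.96)
= pi * 47.88
= 150.4195 m^2


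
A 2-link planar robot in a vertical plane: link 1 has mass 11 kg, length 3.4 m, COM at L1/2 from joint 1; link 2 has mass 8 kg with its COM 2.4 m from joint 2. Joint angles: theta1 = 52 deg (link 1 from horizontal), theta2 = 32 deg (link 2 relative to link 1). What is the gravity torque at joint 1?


Horizontal distance from joint 1 to link-1 COM:
  x_c1 = (L1/2)*cos(t1) = 1.7 * 0.6157 = 1.0466 m
Horizontal distance from joint 1 to link-2 COM:
  x_c2 = L1*cos(t1) + Lc2*cos(t1+t2)
       = 3.4*0.6157 + 2.4*0.1045 = 2.3441 m
tau1 = m1*g*x_c1 + m2*g*x_c2
     = 11*9.81*1.0466 + 8*9.81*2.3441
     = 112.9413 + 183.9663
     = 296.9076 Nm


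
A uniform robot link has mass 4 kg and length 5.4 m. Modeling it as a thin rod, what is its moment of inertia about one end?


I = (1/3) * m * L^2
= (1/3) * 4 * 5.4^2
= 0.333333 * 4 * 29.16
= 38.88 kg*m^2


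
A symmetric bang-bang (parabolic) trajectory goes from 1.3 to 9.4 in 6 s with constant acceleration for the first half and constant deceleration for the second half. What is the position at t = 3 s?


Symmetric rest-to-rest: each phase covers (pf-p0)/2 in time T/2. 0.5*a*(T/2)^2 = (pf-p0)/2 => a = 4*(pf-p0)/T^2
a = 4*(9.4-1.3)/6^2 = 0.9
t = 3 is in the acceleration phase (t <= T/2).
p = p0 + 0.5*a*t^2 = 1.3 + 0.5*0.9*3^2
= 5.35


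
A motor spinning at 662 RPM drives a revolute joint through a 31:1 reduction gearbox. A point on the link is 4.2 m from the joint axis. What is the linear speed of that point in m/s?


omega_motor = 662 * 2*pi/60 = 69.3245 rad/s
omega_joint = omega_motor / 31 = 2.2363 rad/s
v = omega_joint * r = 2.2363 * 4.2
= 9.3923 m/s


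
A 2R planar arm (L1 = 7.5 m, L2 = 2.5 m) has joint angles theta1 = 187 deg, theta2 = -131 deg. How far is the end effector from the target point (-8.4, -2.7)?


End effector via forward kinematics:
x = L1*cos(t1) + L2*cos(t1+t2) = -6.0461
y = L1*sin(t1) + L2*sin(t1+t2) = 1.1586
Distance to target:
d = sqrt((-8.4 - -6.0461)^2 + (-2.7 - 1.1586)^2)
= sqrt(5.5408 + 14.8886)
= 4.5199 m


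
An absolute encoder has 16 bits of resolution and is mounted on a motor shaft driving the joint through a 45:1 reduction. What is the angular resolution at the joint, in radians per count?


counts = 2^16 = 65536
effective counts at joint = 65536 * 45 = 2949120
resolution = 2*pi / 2949120
= 2.1305e-06 rad/count


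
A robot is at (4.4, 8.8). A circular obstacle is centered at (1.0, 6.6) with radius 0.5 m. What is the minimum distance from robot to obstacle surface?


center_dist = sqrt((4.4-1.0)^2 + (8.8-6.6)^2)
= sqrt(11.56 + 4.84)
= 4.0497
min_dist = center_dist - radius = 4.0497 - 0.5 = 3.5497 m


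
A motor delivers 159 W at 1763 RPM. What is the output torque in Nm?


omega = 1763 * 2*pi/60 = 184.6209 rad/s
tau = P / omega = 159 / 184.6209
= 0.8612 Nm


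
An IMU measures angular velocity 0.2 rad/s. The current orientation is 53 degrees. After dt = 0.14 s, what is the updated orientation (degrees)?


delta_theta = w * dt = 0.2 * 0.14 = 0.028 rad
= 1.6043 deg
theta_new = 53 + 1.6043 = 54.6043 deg


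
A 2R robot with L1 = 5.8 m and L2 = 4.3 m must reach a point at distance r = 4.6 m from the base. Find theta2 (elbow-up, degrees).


cos(theta2) = (r^2 - L1^2 - L2^2) / (2*L1*L2)
cos(theta2) = (21.16 - 33.64 - 18.49) / 49.88
cos(theta2) = -0.62089
theta2 = 128.3812 degrees


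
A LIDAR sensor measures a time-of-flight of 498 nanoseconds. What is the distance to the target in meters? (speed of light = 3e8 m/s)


tof = 498 ns = 4.98e-07 s
dist = c * tof / 2
= 3e8 * 4.98e-07 / 2
= 74.7 m


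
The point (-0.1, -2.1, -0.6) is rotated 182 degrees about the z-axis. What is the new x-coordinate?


Rotation about z-axis: x' = x*cos(theta) - y*sin(theta)
= -0.1 * -0.9994 - -2.1 * -0.0349
= 0.0267


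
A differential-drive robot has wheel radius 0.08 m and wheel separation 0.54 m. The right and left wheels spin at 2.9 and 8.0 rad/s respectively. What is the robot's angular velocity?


vR = r*wR = 0.08*2.9 = 0.232 m/s
vL = r*wL = 0.08*8.0 = 0.64 m/s
v = (vR+vL)/2 = 0.436 m/s
omega = (vR-vL)/L = -0.7556 rad/s
angular velocity = -0.7556 rad/s


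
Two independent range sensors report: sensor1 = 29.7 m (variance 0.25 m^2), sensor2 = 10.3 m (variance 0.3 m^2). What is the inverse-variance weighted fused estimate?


w1 = (1/var1) / (1/var1 + 1/var2)
   = 4.0 / (4.0 + 3.3333) = 0.5455
w2 = 1 - w1 = 0.4545
fused = w1*s1 + w2*s2 = 16.2 + 4.6818
= 20.8818 m


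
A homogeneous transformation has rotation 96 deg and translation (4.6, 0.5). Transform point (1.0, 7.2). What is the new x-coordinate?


x' = cos(theta)*px - sin(theta)*py + tx
= -0.1045*1.0 - 0.9945*7.2 + 4.6
= -2.6651


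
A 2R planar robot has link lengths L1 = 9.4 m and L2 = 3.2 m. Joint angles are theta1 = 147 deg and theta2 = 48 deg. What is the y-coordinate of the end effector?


Convert angles to radians: theta1 = 2.5656, theta2 = 0.8378
y = L1*sin(theta1) + L2*sin(theta1+theta2)
y = 5.1196 + -0.8282
y = 4.2914


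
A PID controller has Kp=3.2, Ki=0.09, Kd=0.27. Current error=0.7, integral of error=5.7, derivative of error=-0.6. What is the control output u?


u = Kp*e + Ki*int(e) + Kd*de/dt
= 3.2*0.7 + 0.09*5.7 + 0.27*(-0.6)
= 2.24 + 0.513 + -0.162
= 2.591


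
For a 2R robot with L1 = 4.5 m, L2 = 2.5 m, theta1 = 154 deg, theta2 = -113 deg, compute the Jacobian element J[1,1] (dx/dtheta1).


J[1,1] = -L1*sin(t1) - L2*sin(t1+t2)
= -4.5*sin(154) - 2.5*sin(41)
= -3.6128


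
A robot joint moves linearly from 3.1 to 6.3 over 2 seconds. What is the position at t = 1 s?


s = t/T = 1/2 = 0.5
p(t) = p0 + (pf-p0)*s
= 3.1 + (6.3 - 3.1) * 0.5
= 4.7


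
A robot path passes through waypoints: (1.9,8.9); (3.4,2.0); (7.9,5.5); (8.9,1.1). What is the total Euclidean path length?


Segment lengths:
  seg1 = sqrt((1.5)^2 + (-6.9)^2) = 7.0612
  seg2 = sqrt((4.5)^2 + (3.5)^2) = 5.7009
  seg3 = sqrt((1.0)^2 + (-4.4)^2) = 4.5122
Total = 17.2742


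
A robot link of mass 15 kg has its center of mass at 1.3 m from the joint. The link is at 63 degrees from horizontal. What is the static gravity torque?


tau = m*g*L*cos(angle)
= 15 * 9.81 * 1.3 * cos(63 deg)
= 15 * 9.81 * 1.3 * 0.454
= 86.8461 Nm


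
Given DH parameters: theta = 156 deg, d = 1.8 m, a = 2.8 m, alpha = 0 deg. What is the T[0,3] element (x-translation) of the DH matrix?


T[0,3] = a * cos(theta)
= 2.8 * cos(156 deg)
= 2.8 * -0.9135
= -2.5579


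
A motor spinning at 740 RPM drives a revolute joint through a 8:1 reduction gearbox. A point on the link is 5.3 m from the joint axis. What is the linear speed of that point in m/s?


omega_motor = 740 * 2*pi/60 = 77.4926 rad/s
omega_joint = omega_motor / 8 = 9.6866 rad/s
v = omega_joint * r = 9.6866 * 5.3
= 51.3389 m/s


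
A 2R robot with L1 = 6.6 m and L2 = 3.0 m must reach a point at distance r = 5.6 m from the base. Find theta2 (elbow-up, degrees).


cos(theta2) = (r^2 - L1^2 - L2^2) / (2*L1*L2)
cos(theta2) = (31.36 - 43.56 - 9.0) / 39.6
cos(theta2) = -0.535354
theta2 = 122.3679 degrees


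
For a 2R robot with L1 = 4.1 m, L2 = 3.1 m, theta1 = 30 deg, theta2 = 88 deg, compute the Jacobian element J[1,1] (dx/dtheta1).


J[1,1] = -L1*sin(t1) - L2*sin(t1+t2)
= -4.1*sin(30) - 3.1*sin(118)
= -4.7871


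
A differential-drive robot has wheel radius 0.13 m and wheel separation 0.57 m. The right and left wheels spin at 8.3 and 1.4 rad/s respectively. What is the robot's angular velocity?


vR = r*wR = 0.13*8.3 = 1.079 m/s
vL = r*wL = 0.13*1.4 = 0.182 m/s
v = (vR+vL)/2 = 0.6305 m/s
omega = (vR-vL)/L = 1.5737 rad/s
angular velocity = 1.5737 rad/s


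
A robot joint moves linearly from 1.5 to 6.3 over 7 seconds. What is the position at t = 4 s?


s = t/T = 4/7 = 0.5714
p(t) = p0 + (pf-p0)*s
= 1.5 + (6.3 - 1.5) * 0.5714
= 4.2429


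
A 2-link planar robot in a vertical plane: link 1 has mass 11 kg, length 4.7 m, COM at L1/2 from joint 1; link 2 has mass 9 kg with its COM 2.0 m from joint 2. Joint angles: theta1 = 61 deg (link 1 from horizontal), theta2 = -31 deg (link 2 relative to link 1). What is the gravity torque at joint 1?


Horizontal distance from joint 1 to link-1 COM:
  x_c1 = (L1/2)*cos(t1) = 2.35 * 0.4848 = 1.1393 m
Horizontal distance from joint 1 to link-2 COM:
  x_c2 = L1*cos(t1) + Lc2*cos(t1+t2)
       = 4.7*0.4848 + 2.0*0.866 = 4.0107 m
tau1 = m1*g*x_c1 + m2*g*x_c2
     = 11*9.81*1.1393 + 9*9.81*4.0107
     = 122.9421 + 354.1008
     = 477.043 Nm


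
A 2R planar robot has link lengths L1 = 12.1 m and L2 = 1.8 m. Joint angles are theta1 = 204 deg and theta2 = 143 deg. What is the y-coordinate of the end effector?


Convert angles to radians: theta1 = 3.5605, theta2 = 2.4958
y = L1*sin(theta1) + L2*sin(theta1+theta2)
y = -4.9215 + -0.4049
y = -5.3264


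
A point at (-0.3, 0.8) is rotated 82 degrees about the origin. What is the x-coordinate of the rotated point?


x' = x*cos(theta) - y*sin(theta)
cos(82 deg) = 0.1392, sin(82 deg) = 0.9903
x' = -0.3 * 0.1392 - 0.8 * 0.9903
= -0.0418 - 0.7922
= -0.834


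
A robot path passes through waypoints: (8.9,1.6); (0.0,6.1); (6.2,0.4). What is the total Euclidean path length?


Segment lengths:
  seg1 = sqrt((-8.9)^2 + (4.5)^2) = 9.973
  seg2 = sqrt((6.2)^2 + (-5.7)^2) = 8.422
Total = 18.395


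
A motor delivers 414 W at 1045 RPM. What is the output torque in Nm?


omega = 1045 * 2*pi/60 = 109.4321 rad/s
tau = P / omega = 414 / 109.4321
= 3.7832 Nm


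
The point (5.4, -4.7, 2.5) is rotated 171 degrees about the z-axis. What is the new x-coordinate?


Rotation about z-axis: x' = x*cos(theta) - y*sin(theta)
= 5.4 * -0.9877 - -4.7 * 0.1564
= -4.5983


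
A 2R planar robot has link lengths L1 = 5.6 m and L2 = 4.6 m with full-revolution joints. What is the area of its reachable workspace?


r_max = L1 + L2 = 10.2 m
r_min = |L1 - L2| = 1.0 m
Area = pi*(r_max^2 - r_min^2)
= pi*(104.04 - 1.0)
= pi * 103.04
= 323.7097 m^2


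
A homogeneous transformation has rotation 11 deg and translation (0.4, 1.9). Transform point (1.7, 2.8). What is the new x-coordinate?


x' = cos(theta)*px - sin(theta)*py + tx
= 0.9816*1.7 - 0.1908*2.8 + 0.4
= 1.5345


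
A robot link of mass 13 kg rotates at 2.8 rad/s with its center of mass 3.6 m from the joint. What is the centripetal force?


F = m * omega^2 * r
= 13 * 2.8^2 * 3.6
= 13 * 7.84 * 3.6
= 366.912 N


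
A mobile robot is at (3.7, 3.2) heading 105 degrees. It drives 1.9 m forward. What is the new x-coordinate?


x_new = x0 + d*cos(theta)
= 3.7 + 1.9*cos(105)
= 3.7 + -0.4918
= 3.2082


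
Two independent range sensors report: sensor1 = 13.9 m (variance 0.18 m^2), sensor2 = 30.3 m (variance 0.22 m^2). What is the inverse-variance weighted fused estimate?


w1 = (1/var1) / (1/var1 + 1/var2)
   = 5.5556 / (5.5556 + 4.5455) = 0.55
w2 = 1 - w1 = 0.45
fused = w1*s1 + w2*s2 = 7.645 + 13.635
= 21.28 m


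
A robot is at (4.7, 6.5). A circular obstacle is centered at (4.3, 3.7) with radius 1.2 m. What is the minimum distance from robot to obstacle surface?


center_dist = sqrt((4.7-4.3)^2 + (6.5-3.7)^2)
= sqrt(0.16 + 7.84)
= 2.8284
min_dist = center_dist - radius = 2.8284 - 1.2 = 1.6284 m


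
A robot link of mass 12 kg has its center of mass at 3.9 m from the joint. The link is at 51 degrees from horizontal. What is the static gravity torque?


tau = m*g*L*cos(angle)
= 12 * 9.81 * 3.9 * cos(51 deg)
= 12 * 9.81 * 3.9 * 0.6293
= 288.926 Nm


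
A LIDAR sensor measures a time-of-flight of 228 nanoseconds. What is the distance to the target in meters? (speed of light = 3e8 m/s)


tof = 228 ns = 2.28e-07 s
dist = c * tof / 2
= 3e8 * 2.28e-07 / 2
= 34.2 m


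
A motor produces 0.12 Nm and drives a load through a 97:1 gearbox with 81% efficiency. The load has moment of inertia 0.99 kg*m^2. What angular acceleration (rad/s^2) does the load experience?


tau_out = tau_motor * N * eta
= 0.12 * 97 * 0.81 = 9.4284 Nm
alpha = tau_out / I = 9.4284 / 0.99
= 9.5236 rad/s^2
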